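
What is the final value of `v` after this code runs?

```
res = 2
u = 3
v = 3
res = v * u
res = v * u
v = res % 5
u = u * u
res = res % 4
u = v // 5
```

4

res = 3*3 = 9
res = 3*3 = 9
v = 9%5 = 4
u = 3*3 = 9
res = 9%4 = 1
u = 4//5 = 0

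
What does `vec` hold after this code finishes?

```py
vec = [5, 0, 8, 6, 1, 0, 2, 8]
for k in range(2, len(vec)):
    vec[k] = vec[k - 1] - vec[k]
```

k=2: vec[2] = 0-8 = -8 → [5, 0, -8, 6, 1, 0, 2, 8]
k=3: vec[3] = (-8)-6 = -14 → [5, 0, -8, -14, 1, 0, 2, 8]
k=4: vec[4] = (-14)-1 = -15 → [5, 0, -8, -14, -15, 0, 2, 8]
k=5: vec[5] = (-15)-0 = -15 → [5, 0, -8, -14, -15, -15, 2, 8]
k=6: vec[6] = (-15)-2 = -17 → [5, 0, -8, -14, -15, -15, -17, 8]
k=7: vec[7] = (-17)-8 = -25 → [5, 0, -8, -14, -15, -15, -17, -25]

[5, 0, -8, -14, -15, -15, -17, -25]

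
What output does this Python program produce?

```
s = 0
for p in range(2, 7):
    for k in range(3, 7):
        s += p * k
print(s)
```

360

p=2,k=3: s = 0+6 = 6
p=2,k=4: s = 6+8 = 14
p=2,k=5: s = 14+10 = 24
p=2,k=6: s = 24+12 = 36
p=3,k=3: s = 36+9 = 45
p=3,k=4: s = 45+12 = 57
p=3,k=5: s = 57+15 = 72
p=3,k=6: s = 72+18 = 90
p=4,k=3: s = 90+12 = 102
p=4,k=4: s = 102+16 = 118
p=4,k=5: s = 118+20 = 138
p=4,k=6: s = 138+24 = 162
p=5,k=3: s = 162+15 = 177
p=5,k=4: s = 177+20 = 197
p=5,k=5: s = 197+25 = 222
p=5,k=6: s = 222+30 = 252
p=6,k=3: s = 252+18 = 270
p=6,k=4: s = 270+24 = 294
p=6,k=5: s = 294+30 = 324
p=6,k=6: s = 324+36 = 360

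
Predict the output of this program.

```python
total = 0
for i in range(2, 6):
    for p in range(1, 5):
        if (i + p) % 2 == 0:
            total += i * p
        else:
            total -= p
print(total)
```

i=2,p=1: odd sum, total = 0-1 = -1
i=2,p=2: even sum, total = (-1)+4 = 3
i=2,p=3: odd sum, total = 3-3 = 0
i=2,p=4: even sum, total = 0+8 = 8
i=3,p=1: even sum, total = 8+3 = 11
i=3,p=2: odd sum, total = 11-2 = 9
i=3,p=3: even sum, total = 9+9 = 18
i=3,p=4: odd sum, total = 18-4 = 14
i=4,p=1: odd sum, total = 14-1 = 13
i=4,p=2: even sum, total = 13+8 = 21
i=4,p=3: odd sum, total = 21-3 = 18
i=4,p=4: even sum, total = 18+16 = 34
i=5,p=1: even sum, total = 34+5 = 39
i=5,p=2: odd sum, total = 39-2 = 37
i=5,p=3: even sum, total = 37+15 = 52
i=5,p=4: odd sum, total = 52-4 = 48

48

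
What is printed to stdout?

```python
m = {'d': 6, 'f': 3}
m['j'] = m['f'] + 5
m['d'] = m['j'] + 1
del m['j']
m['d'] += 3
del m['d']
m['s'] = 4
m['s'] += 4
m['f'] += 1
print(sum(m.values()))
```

m['j'] = m['f']+5 = 8 → {'d': 6, 'f': 3, 'j': 8}
m['d'] = m['j']+1 = 9 → {'d': 9, 'f': 3, 'j': 8}
del 'j' → {'d': 9, 'f': 3}
m['d'] = 9+3 = 12 → {'d': 12, 'f': 3}
del 'd' → {'f': 3}
m['s'] = 4 → {'f': 3, 's': 4}
m['s'] = 4+4 = 8 → {'f': 3, 's': 8}
m['f'] = 3+1 = 4 → {'f': 4, 's': 8}
sum of values = 12

12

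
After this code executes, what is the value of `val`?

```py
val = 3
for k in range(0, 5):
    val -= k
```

k=0: val = 3-0 = 3
k=1: val = 3-1 = 2
k=2: val = 2-2 = 0
k=3: val = 0-3 = -3
k=4: val = (-3)-4 = -7

-7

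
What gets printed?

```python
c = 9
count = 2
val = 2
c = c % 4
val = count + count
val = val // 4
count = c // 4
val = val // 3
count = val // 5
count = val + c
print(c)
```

1

c = 9%4 = 1
val = 2+2 = 4
val = 4//4 = 1
count = 1//4 = 0
val = 1//3 = 0
count = 0//5 = 0
count = 0+1 = 1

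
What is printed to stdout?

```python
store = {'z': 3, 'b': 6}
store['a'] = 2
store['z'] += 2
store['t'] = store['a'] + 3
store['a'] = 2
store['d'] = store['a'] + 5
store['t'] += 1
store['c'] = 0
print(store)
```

{'z': 5, 'b': 6, 'a': 2, 't': 6, 'd': 7, 'c': 0}

store['a'] = 2 → {'z': 3, 'b': 6, 'a': 2}
store['z'] = 3+2 = 5 → {'z': 5, 'b': 6, 'a': 2}
store['t'] = store['a']+3 = 5 → {'z': 5, 'b': 6, 'a': 2, 't': 5}
store['a'] = 2 → {'z': 5, 'b': 6, 'a': 2, 't': 5}
store['d'] = store['a']+5 = 7 → {'z': 5, 'b': 6, 'a': 2, 't': 5, 'd': 7}
store['t'] = 5+1 = 6 → {'z': 5, 'b': 6, 'a': 2, 't': 6, 'd': 7}
store['c'] = 0 → {'z': 5, 'b': 6, 'a': 2, 't': 6, 'd': 7, 'c': 0}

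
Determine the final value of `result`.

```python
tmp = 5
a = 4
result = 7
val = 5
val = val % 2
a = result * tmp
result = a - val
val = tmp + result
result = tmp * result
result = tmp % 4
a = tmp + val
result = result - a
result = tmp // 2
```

val = 5%2 = 1
a = 7*5 = 35
result = 35-1 = 34
val = 5+34 = 39
result = 5*34 = 170
result = 5%4 = 1
a = 5+39 = 44
result = 1-44 = -43
result = 5//2 = 2

2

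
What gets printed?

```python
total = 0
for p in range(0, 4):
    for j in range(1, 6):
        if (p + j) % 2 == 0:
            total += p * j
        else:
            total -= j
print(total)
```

p=0,j=1: odd sum, total = 0-1 = -1
p=0,j=2: even sum, total = (-1)+0 = -1
p=0,j=3: odd sum, total = (-1)-3 = -4
p=0,j=4: even sum, total = (-4)+0 = -4
p=0,j=5: odd sum, total = (-4)-5 = -9
p=1,j=1: even sum, total = (-9)+1 = -8
p=1,j=2: odd sum, total = (-8)-2 = -10
p=1,j=3: even sum, total = (-10)+3 = -7
p=1,j=4: odd sum, total = (-7)-4 = -11
p=1,j=5: even sum, total = (-11)+5 = -6
p=2,j=1: odd sum, total = (-6)-1 = -7
p=2,j=2: even sum, total = (-7)+4 = -3
p=2,j=3: odd sum, total = (-3)-3 = -6
p=2,j=4: even sum, total = (-6)+8 = 2
p=2,j=5: odd sum, total = 2-5 = -3
p=3,j=1: even sum, total = (-3)+3 = 0
p=3,j=2: odd sum, total = 0-2 = -2
p=3,j=3: even sum, total = (-2)+9 = 7
p=3,j=4: odd sum, total = 7-4 = 3
p=3,j=5: even sum, total = 3+15 = 18

18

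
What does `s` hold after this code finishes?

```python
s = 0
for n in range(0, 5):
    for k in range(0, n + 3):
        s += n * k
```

n=0,k=0: s = 0+0 = 0
n=0,k=1: s = 0+0 = 0
n=0,k=2: s = 0+0 = 0
n=1,k=0: s = 0+0 = 0
n=1,k=1: s = 0+1 = 1
n=1,k=2: s = 1+2 = 3
n=1,k=3: s = 3+3 = 6
n=2,k=0: s = 6+0 = 6
n=2,k=1: s = 6+2 = 8
n=2,k=2: s = 8+4 = 12
n=2,k=3: s = 12+6 = 18
n=2,k=4: s = 18+8 = 26
n=3,k=0: s = 26+0 = 26
n=3,k=1: s = 26+3 = 29
n=3,k=2: s = 29+6 = 35
n=3,k=3: s = 35+9 = 44
n=3,k=4: s = 44+12 = 56
n=3,k=5: s = 56+15 = 71
n=4,k=0: s = 71+0 = 71
n=4,k=1: s = 71+4 = 75
n=4,k=2: s = 75+8 = 83
n=4,k=3: s = 83+12 = 95
n=4,k=4: s = 95+16 = 111
n=4,k=5: s = 111+20 = 131
n=4,k=6: s = 131+24 = 155

155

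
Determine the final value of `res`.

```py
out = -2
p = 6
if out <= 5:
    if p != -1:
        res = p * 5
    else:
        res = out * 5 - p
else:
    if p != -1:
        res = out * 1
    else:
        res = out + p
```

out=-2, p=6
out <= 5 is True; p != -1 is True
→ res = p * 5 = 30

30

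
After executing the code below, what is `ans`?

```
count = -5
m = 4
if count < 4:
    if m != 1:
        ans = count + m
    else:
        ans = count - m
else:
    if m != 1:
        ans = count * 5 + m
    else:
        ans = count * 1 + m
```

-1

count=-5, m=4
count < 4 is True; m != 1 is True
→ ans = count + m = -1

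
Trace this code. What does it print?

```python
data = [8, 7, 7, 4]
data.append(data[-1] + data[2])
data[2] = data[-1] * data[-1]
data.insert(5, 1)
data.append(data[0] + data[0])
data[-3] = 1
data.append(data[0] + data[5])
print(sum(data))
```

append data[-1]+data[2] = 4+7 = 11 → [8, 7, 7, 4, 11]
data[2] = data[-1]*data[-1] = 11*11 = 121 → [8, 7, 121, 4, 11]
insert 1 at 5 → [8, 7, 121, 4, 11, 1]
append data[0]+data[0] = 8+8 = 16 → [8, 7, 121, 4, 11, 1, 16]
data[-3] = 1 → [8, 7, 121, 4, 1, 1, 16]
append data[0]+data[5] = 8+1 = 9 → [8, 7, 121, 4, 1, 1, 16, 9]
sum = 167

167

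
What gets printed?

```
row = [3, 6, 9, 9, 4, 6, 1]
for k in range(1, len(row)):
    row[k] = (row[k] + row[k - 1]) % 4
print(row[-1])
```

2

k=1: row[1] = (6+3)%4 = 1 → [3, 1, 9, 9, 4, 6, 1]
k=2: row[2] = (9+1)%4 = 2 → [3, 1, 2, 9, 4, 6, 1]
k=3: row[3] = (9+2)%4 = 3 → [3, 1, 2, 3, 4, 6, 1]
k=4: row[4] = (4+3)%4 = 3 → [3, 1, 2, 3, 3, 6, 1]
k=5: row[5] = (6+3)%4 = 1 → [3, 1, 2, 3, 3, 1, 1]
k=6: row[6] = (1+1)%4 = 2 → [3, 1, 2, 3, 3, 1, 2]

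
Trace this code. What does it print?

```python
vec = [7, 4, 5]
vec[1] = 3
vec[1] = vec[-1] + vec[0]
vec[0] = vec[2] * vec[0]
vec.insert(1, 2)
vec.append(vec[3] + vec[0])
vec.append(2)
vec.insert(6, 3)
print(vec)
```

[35, 2, 12, 5, 40, 2, 3]

vec[1] = 3 → [7, 3, 5]
vec[1] = vec[-1]+vec[0] = 5+7 = 12 → [7, 12, 5]
vec[0] = vec[2]*vec[0] = 5*7 = 35 → [35, 12, 5]
insert 2 at 1 → [35, 2, 12, 5]
append vec[3]+vec[0] = 5+35 = 40 → [35, 2, 12, 5, 40]
append 2 → [35, 2, 12, 5, 40, 2]
insert 3 at 6 → [35, 2, 12, 5, 40, 2, 3]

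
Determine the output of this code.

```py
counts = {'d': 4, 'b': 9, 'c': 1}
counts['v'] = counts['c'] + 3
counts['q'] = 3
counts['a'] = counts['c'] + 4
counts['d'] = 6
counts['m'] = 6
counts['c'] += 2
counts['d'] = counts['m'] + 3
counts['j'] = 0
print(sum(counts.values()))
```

39

counts['v'] = counts['c']+3 = 4 → {'d': 4, 'b': 9, 'c': 1, 'v': 4}
counts['q'] = 3 → {'d': 4, 'b': 9, 'c': 1, 'v': 4, 'q': 3}
counts['a'] = counts['c']+4 = 5 → {'d': 4, 'b': 9, 'c': 1, 'v': 4, 'q': 3, 'a': 5}
counts['d'] = 6 → {'d': 6, 'b': 9, 'c': 1, 'v': 4, 'q': 3, 'a': 5}
counts['m'] = 6 → {'d': 6, 'b': 9, 'c': 1, 'v': 4, 'q': 3, 'a': 5, 'm': 6}
counts['c'] = 1+2 = 3 → {'d': 6, 'b': 9, 'c': 3, 'v': 4, 'q': 3, 'a': 5, 'm': 6}
counts['d'] = counts['m']+3 = 9 → {'d': 9, 'b': 9, 'c': 3, 'v': 4, 'q': 3, 'a': 5, 'm': 6}
counts['j'] = 0 → {'d': 9, 'b': 9, 'c': 3, 'v': 4, 'q': 3, 'a': 5, 'm': 6, 'j': 0}
sum of values = 39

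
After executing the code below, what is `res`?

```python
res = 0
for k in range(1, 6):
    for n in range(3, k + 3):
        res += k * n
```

k=1,n=3: res = 0+3 = 3
k=2,n=3: res = 3+6 = 9
k=2,n=4: res = 9+8 = 17
k=3,n=3: res = 17+9 = 26
k=3,n=4: res = 26+12 = 38
k=3,n=5: res = 38+15 = 53
k=4,n=3: res = 53+12 = 65
k=4,n=4: res = 65+16 = 81
k=4,n=5: res = 81+20 = 101
k=4,n=6: res = 101+24 = 125
k=5,n=3: res = 125+15 = 140
k=5,n=4: res = 140+20 = 160
k=5,n=5: res = 160+25 = 185
k=5,n=6: res = 185+30 = 215
k=5,n=7: res = 215+35 = 250

250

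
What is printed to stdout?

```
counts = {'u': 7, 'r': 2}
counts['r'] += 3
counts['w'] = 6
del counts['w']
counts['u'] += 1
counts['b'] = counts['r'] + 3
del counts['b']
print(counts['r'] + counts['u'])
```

counts['r'] = 2+3 = 5 → {'u': 7, 'r': 5}
counts['w'] = 6 → {'u': 7, 'r': 5, 'w': 6}
del 'w' → {'u': 7, 'r': 5}
counts['u'] = 7+1 = 8 → {'u': 8, 'r': 5}
counts['b'] = counts['r']+3 = 8 → {'u': 8, 'r': 5, 'b': 8}
del 'b' → {'u': 8, 'r': 5}
counts['r']+counts['u'] = 5+8 = 13

13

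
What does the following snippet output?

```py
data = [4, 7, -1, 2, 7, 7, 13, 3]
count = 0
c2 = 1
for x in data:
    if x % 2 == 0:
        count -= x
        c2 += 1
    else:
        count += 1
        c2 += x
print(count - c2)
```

x=4: even, count = 0-4 = -4; c2=2
x=7: not even, count = (-4)+1 = -3; c2=9
x=-1: not even, count = (-3)+1 = -2; c2=8
x=2: even, count = (-2)-2 = -4; c2=9
x=7: not even, count = (-4)+1 = -3; c2=16
x=7: not even, count = (-3)+1 = -2; c2=23
x=13: not even, count = (-2)+1 = -1; c2=36
x=3: not even, count = (-1)+1 = 0; c2=39
count-c2 = 0-39 = -39

-39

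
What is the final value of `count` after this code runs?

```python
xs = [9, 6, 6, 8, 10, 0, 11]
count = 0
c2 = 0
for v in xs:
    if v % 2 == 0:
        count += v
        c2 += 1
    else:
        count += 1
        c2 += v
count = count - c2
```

7

v=9: not even, count = 0+1 = 1; c2=9
v=6: even, count = 1+6 = 7; c2=10
v=6: even, count = 7+6 = 13; c2=11
v=8: even, count = 13+8 = 21; c2=12
v=10: even, count = 21+10 = 31; c2=13
v=0: even, count = 31+0 = 31; c2=14
v=11: not even, count = 31+1 = 32; c2=25
count-c2 = 32-25 = 7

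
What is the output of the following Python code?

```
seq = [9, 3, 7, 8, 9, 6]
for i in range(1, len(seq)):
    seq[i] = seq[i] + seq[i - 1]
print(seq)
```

[9, 12, 19, 27, 36, 42]

i=1: seq[1] = 3+9 = 12 → [9, 12, 7, 8, 9, 6]
i=2: seq[2] = 7+12 = 19 → [9, 12, 19, 8, 9, 6]
i=3: seq[3] = 8+19 = 27 → [9, 12, 19, 27, 9, 6]
i=4: seq[4] = 9+27 = 36 → [9, 12, 19, 27, 36, 6]
i=5: seq[5] = 6+36 = 42 → [9, 12, 19, 27, 36, 42]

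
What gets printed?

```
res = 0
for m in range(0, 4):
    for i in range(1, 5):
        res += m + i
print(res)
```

m=0,i=1: res = 0+1 = 1
m=0,i=2: res = 1+2 = 3
m=0,i=3: res = 3+3 = 6
m=0,i=4: res = 6+4 = 10
m=1,i=1: res = 10+2 = 12
m=1,i=2: res = 12+3 = 15
m=1,i=3: res = 15+4 = 19
m=1,i=4: res = 19+5 = 24
m=2,i=1: res = 24+3 = 27
m=2,i=2: res = 27+4 = 31
m=2,i=3: res = 31+5 = 36
m=2,i=4: res = 36+6 = 42
m=3,i=1: res = 42+4 = 46
m=3,i=2: res = 46+5 = 51
m=3,i=3: res = 51+6 = 57
m=3,i=4: res = 57+7 = 64

64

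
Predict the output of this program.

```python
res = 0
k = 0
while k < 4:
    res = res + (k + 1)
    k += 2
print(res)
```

k=0: res = 0+1 = 1
k=2: res = 1+3 = 4

4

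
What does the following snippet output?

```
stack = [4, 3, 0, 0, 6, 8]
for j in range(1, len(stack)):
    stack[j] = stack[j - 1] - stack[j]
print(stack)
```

[4, 1, 1, 1, -5, -13]

j=1: stack[1] = 4-3 = 1 → [4, 1, 0, 0, 6, 8]
j=2: stack[2] = 1-0 = 1 → [4, 1, 1, 0, 6, 8]
j=3: stack[3] = 1-0 = 1 → [4, 1, 1, 1, 6, 8]
j=4: stack[4] = 1-6 = -5 → [4, 1, 1, 1, -5, 8]
j=5: stack[5] = (-5)-8 = -13 → [4, 1, 1, 1, -5, -13]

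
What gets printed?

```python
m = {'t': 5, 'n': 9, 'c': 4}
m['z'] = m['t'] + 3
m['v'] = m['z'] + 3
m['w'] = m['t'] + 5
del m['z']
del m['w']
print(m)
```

{'t': 5, 'n': 9, 'c': 4, 'v': 11}

m['z'] = m['t']+3 = 8 → {'t': 5, 'n': 9, 'c': 4, 'z': 8}
m['v'] = m['z']+3 = 11 → {'t': 5, 'n': 9, 'c': 4, 'z': 8, 'v': 11}
m['w'] = m['t']+5 = 10 → {'t': 5, 'n': 9, 'c': 4, 'z': 8, 'v': 11, 'w': 10}
del 'z' → {'t': 5, 'n': 9, 'c': 4, 'v': 11, 'w': 10}
del 'w' → {'t': 5, 'n': 9, 'c': 4, 'v': 11}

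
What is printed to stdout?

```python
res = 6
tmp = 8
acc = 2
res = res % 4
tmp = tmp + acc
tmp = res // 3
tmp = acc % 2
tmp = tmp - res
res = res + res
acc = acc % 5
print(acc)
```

res = 6%4 = 2
tmp = 8+2 = 10
tmp = 2//3 = 0
tmp = 2%2 = 0
tmp = 0-2 = -2
res = 2+2 = 4
acc = 2%5 = 2

2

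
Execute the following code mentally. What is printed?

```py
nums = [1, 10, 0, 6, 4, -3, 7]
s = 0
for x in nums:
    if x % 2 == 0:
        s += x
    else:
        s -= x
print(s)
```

x=1: not even, s = 0-1 = -1
x=10: even, s = (-1)+10 = 9
x=0: even, s = 9+0 = 9
x=6: even, s = 9+6 = 15
x=4: even, s = 15+4 = 19
x=-3: not even, s = 19-(-3) = 22
x=7: not even, s = 22-7 = 15

15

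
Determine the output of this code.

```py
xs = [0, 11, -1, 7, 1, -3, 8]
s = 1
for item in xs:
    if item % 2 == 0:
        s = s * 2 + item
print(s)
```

12

item=0: even, s = 1*2+0 = 2
item=11: not even
item=-1: not even
item=7: not even
item=1: not even
item=-3: not even
item=8: even, s = 2*2+8 = 12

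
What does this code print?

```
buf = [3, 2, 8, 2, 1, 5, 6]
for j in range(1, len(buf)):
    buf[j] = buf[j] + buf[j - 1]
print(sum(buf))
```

j=1: buf[1] = 2+3 = 5 → [3, 5, 8, 2, 1, 5, 6]
j=2: buf[2] = 8+5 = 13 → [3, 5, 13, 2, 1, 5, 6]
j=3: buf[3] = 2+13 = 15 → [3, 5, 13, 15, 1, 5, 6]
j=4: buf[4] = 1+15 = 16 → [3, 5, 13, 15, 16, 5, 6]
j=5: buf[5] = 5+16 = 21 → [3, 5, 13, 15, 16, 21, 6]
j=6: buf[6] = 6+21 = 27 → [3, 5, 13, 15, 16, 21, 27]
sum = 100

100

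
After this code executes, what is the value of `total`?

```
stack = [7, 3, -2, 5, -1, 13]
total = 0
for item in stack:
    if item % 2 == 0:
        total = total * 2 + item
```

item=7: not even
item=3: not even
item=-2: even, total = 0*2+(-2) = -2
item=5: not even
item=-1: not even
item=13: not even

-2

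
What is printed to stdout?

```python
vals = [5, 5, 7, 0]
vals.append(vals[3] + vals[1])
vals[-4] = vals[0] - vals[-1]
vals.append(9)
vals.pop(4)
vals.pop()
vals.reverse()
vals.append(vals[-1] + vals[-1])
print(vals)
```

append vals[3]+vals[1] = 0+5 = 5 → [5, 5, 7, 0, 5]
vals[-4] = vals[0]-vals[-1] = 5-5 = 0 → [5, 0, 7, 0, 5]
append 9 → [5, 0, 7, 0, 5, 9]
pop(4) removes 5 → [5, 0, 7, 0, 9]
pop() removes 9 → [5, 0, 7, 0]
reverse → [0, 7, 0, 5]
append vals[-1]+vals[-1] = 5+5 = 10 → [0, 7, 0, 5, 10]

[0, 7, 0, 5, 10]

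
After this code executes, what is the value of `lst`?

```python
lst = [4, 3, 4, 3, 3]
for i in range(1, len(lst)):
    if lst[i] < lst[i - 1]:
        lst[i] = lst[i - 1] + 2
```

[4, 6, 8, 10, 12]

i=1: 3<4, lst[1] = 4+2 = 6 → [4, 6, 4, 3, 3]
i=2: 4<6, lst[2] = 6+2 = 8 → [4, 6, 8, 3, 3]
i=3: 3<8, lst[3] = 8+2 = 10 → [4, 6, 8, 10, 3]
i=4: 3<10, lst[4] = 10+2 = 12 → [4, 6, 8, 10, 12]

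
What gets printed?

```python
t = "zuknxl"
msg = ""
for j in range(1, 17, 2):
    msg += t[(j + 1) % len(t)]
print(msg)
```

kxzkxzkx

j=1: add t[2]='k' → 'k'
j=3: add t[4]='x' → 'kx'
j=5: add t[0]='z' → 'kxz'
j=7: add t[2]='k' → 'kxzk'
j=9: add t[4]='x' → 'kxzkx'
j=11: add t[0]='z' → 'kxzkxz'
j=13: add t[2]='k' → 'kxzkxzk'
j=15: add t[4]='x' → 'kxzkxzkx'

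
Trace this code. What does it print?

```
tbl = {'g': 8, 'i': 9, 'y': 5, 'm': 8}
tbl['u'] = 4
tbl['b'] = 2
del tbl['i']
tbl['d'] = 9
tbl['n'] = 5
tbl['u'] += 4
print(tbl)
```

{'g': 8, 'y': 5, 'm': 8, 'u': 8, 'b': 2, 'd': 9, 'n': 5}

tbl['u'] = 4 → {'g': 8, 'i': 9, 'y': 5, 'm': 8, 'u': 4}
tbl['b'] = 2 → {'g': 8, 'i': 9, 'y': 5, 'm': 8, 'u': 4, 'b': 2}
del 'i' → {'g': 8, 'y': 5, 'm': 8, 'u': 4, 'b': 2}
tbl['d'] = 9 → {'g': 8, 'y': 5, 'm': 8, 'u': 4, 'b': 2, 'd': 9}
tbl['n'] = 5 → {'g': 8, 'y': 5, 'm': 8, 'u': 4, 'b': 2, 'd': 9, 'n': 5}
tbl['u'] = 4+4 = 8 → {'g': 8, 'y': 5, 'm': 8, 'u': 8, 'b': 2, 'd': 9, 'n': 5}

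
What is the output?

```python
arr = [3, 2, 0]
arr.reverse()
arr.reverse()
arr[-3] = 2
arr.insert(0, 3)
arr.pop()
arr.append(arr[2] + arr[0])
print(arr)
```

reverse → [0, 2, 3]
reverse → [3, 2, 0]
arr[-3] = 2 → [2, 2, 0]
insert 3 at 0 → [3, 2, 2, 0]
pop() removes 0 → [3, 2, 2]
append arr[2]+arr[0] = 2+3 = 5 → [3, 2, 2, 5]

[3, 2, 2, 5]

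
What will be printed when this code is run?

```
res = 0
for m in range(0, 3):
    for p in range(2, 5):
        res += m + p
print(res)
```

m=0,p=2: res = 0+2 = 2
m=0,p=3: res = 2+3 = 5
m=0,p=4: res = 5+4 = 9
m=1,p=2: res = 9+3 = 12
m=1,p=3: res = 12+4 = 16
m=1,p=4: res = 16+5 = 21
m=2,p=2: res = 21+4 = 25
m=2,p=3: res = 25+5 = 30
m=2,p=4: res = 30+6 = 36

36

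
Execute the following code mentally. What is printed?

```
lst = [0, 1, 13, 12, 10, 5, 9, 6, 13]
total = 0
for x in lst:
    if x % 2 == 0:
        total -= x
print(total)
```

x=0: even, total = 0-0 = 0
x=1: not even
x=13: not even
x=12: even, total = 0-12 = -12
x=10: even, total = (-12)-10 = -22
x=5: not even
x=9: not even
x=6: even, total = (-22)-6 = -28
x=13: not even

-28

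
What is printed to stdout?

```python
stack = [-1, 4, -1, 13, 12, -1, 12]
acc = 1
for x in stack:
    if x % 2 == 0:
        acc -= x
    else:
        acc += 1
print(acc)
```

x=-1: not even, acc = 1+1 = 2
x=4: even, acc = 2-4 = -2
x=-1: not even, acc = (-2)+1 = -1
x=13: not even, acc = (-1)+1 = 0
x=12: even, acc = 0-12 = -12
x=-1: not even, acc = (-12)+1 = -11
x=12: even, acc = (-11)-12 = -23

-23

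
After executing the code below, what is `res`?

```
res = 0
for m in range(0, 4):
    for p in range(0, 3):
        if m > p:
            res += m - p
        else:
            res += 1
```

16

m=0,p=0: not 0>0, res = 0+1 = 1
m=0,p=1: not 0>1, res = 1+1 = 2
m=0,p=2: not 0>2, res = 2+1 = 3
m=1,p=0: 1>0, res = 3+1 = 4
m=1,p=1: not 1>1, res = 4+1 = 5
m=1,p=2: not 1>2, res = 5+1 = 6
m=2,p=0: 2>0, res = 6+2 = 8
m=2,p=1: 2>1, res = 8+1 = 9
m=2,p=2: not 2>2, res = 9+1 = 10
m=3,p=0: 3>0, res = 10+3 = 13
m=3,p=1: 3>1, res = 13+2 = 15
m=3,p=2: 3>2, res = 15+1 = 16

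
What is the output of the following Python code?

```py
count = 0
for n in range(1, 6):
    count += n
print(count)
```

15

n=1: count = 0+1 = 1
n=2: count = 1+2 = 3
n=3: count = 3+3 = 6
n=4: count = 6+4 = 10
n=5: count = 10+5 = 15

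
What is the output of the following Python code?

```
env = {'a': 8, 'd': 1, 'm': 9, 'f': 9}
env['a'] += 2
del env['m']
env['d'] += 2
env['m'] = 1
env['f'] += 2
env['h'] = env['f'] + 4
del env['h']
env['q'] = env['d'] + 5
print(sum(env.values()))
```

env['a'] = 8+2 = 10 → {'a': 10, 'd': 1, 'm': 9, 'f': 9}
del 'm' → {'a': 10, 'd': 1, 'f': 9}
env['d'] = 1+2 = 3 → {'a': 10, 'd': 3, 'f': 9}
env['m'] = 1 → {'a': 10, 'd': 3, 'f': 9, 'm': 1}
env['f'] = 9+2 = 11 → {'a': 10, 'd': 3, 'f': 11, 'm': 1}
env['h'] = env['f']+4 = 15 → {'a': 10, 'd': 3, 'f': 11, 'm': 1, 'h': 15}
del 'h' → {'a': 10, 'd': 3, 'f': 11, 'm': 1}
env['q'] = env['d']+5 = 8 → {'a': 10, 'd': 3, 'f': 11, 'm': 1, 'q': 8}
sum of values = 33

33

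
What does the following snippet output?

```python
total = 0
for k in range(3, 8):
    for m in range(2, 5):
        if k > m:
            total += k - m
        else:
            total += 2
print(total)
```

37

k=3,m=2: 3>2, total = 0+1 = 1
k=3,m=3: not 3>3, total = 1+2 = 3
k=3,m=4: not 3>4, total = 3+2 = 5
k=4,m=2: 4>2, total = 5+2 = 7
k=4,m=3: 4>3, total = 7+1 = 8
k=4,m=4: not 4>4, total = 8+2 = 10
k=5,m=2: 5>2, total = 10+3 = 13
k=5,m=3: 5>3, total = 13+2 = 15
k=5,m=4: 5>4, total = 15+1 = 16
k=6,m=2: 6>2, total = 16+4 = 20
k=6,m=3: 6>3, total = 20+3 = 23
k=6,m=4: 6>4, total = 23+2 = 25
k=7,m=2: 7>2, total = 25+5 = 30
k=7,m=3: 7>3, total = 30+4 = 34
k=7,m=4: 7>4, total = 34+3 = 37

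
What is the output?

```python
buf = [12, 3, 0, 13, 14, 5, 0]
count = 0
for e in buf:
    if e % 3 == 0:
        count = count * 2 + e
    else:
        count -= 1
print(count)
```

102

e=12: %3==0, count = 0*2+12 = 12
e=3: %3==0, count = 12*2+3 = 27
e=0: %3==0, count = 27*2+0 = 54
e=13: not %3==0, count = 54-1 = 53
e=14: not %3==0, count = 53-1 = 52
e=5: not %3==0, count = 52-1 = 51
e=0: %3==0, count = 51*2+0 = 102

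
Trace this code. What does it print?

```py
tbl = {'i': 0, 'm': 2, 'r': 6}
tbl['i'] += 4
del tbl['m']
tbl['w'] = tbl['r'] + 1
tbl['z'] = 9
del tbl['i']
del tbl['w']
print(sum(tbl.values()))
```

15

tbl['i'] = 0+4 = 4 → {'i': 4, 'm': 2, 'r': 6}
del 'm' → {'i': 4, 'r': 6}
tbl['w'] = tbl['r']+1 = 7 → {'i': 4, 'r': 6, 'w': 7}
tbl['z'] = 9 → {'i': 4, 'r': 6, 'w': 7, 'z': 9}
del 'i' → {'r': 6, 'w': 7, 'z': 9}
del 'w' → {'r': 6, 'z': 9}
sum of values = 15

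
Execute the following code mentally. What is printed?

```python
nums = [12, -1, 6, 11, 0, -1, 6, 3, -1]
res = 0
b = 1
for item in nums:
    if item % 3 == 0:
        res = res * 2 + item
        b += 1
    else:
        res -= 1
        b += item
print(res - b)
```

212

item=12: %3==0, res = 0*2+12 = 12; b=2
item=-1: not %3==0, res = 12-1 = 11; b=1
item=6: %3==0, res = 11*2+6 = 28; b=2
item=11: not %3==0, res = 28-1 = 27; b=13
item=0: %3==0, res = 27*2+0 = 54; b=14
item=-1: not %3==0, res = 54-1 = 53; b=13
item=6: %3==0, res = 53*2+6 = 112; b=14
item=3: %3==0, res = 112*2+3 = 227; b=15
item=-1: not %3==0, res = 227-1 = 226; b=14
res-b = 226-14 = 212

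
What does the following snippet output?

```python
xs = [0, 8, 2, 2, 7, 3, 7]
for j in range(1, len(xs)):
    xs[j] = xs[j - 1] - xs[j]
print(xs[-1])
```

j=1: xs[1] = 0-8 = -8 → [0, -8, 2, 2, 7, 3, 7]
j=2: xs[2] = (-8)-2 = -10 → [0, -8, -10, 2, 7, 3, 7]
j=3: xs[3] = (-10)-2 = -12 → [0, -8, -10, -12, 7, 3, 7]
j=4: xs[4] = (-12)-7 = -19 → [0, -8, -10, -12, -19, 3, 7]
j=5: xs[5] = (-19)-3 = -22 → [0, -8, -10, -12, -19, -22, 7]
j=6: xs[6] = (-22)-7 = -29 → [0, -8, -10, -12, -19, -22, -29]

-29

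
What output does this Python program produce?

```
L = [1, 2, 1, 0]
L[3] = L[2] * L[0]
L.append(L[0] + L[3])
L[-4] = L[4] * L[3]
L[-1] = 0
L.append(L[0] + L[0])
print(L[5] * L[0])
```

2

L[3] = L[2]*L[0] = 1*1 = 1 → [1, 2, 1, 1]
append L[0]+L[3] = 1+1 = 2 → [1, 2, 1, 1, 2]
L[-4] = L[4]*L[3] = 2*1 = 2 → [1, 2, 1, 1, 2]
L[-1] = 0 → [1, 2, 1, 1, 0]
append L[0]+L[0] = 1+1 = 2 → [1, 2, 1, 1, 0, 2]
L[5]*L[0] = 2*1 = 2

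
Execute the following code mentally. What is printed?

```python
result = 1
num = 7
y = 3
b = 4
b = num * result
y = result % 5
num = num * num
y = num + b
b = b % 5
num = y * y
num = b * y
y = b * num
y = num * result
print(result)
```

1

b = 7*1 = 7
y = 1%5 = 1
num = 7*7 = 49
y = 49+7 = 56
b = 7%5 = 2
num = 56*56 = 3136
num = 2*56 = 112
y = 2*112 = 224
y = 112*1 = 112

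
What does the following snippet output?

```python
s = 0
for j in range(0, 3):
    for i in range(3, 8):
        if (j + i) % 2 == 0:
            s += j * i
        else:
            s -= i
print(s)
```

-5

j=0,i=3: odd sum, s = 0-3 = -3
j=0,i=4: even sum, s = (-3)+0 = -3
j=0,i=5: odd sum, s = (-3)-5 = -8
j=0,i=6: even sum, s = (-8)+0 = -8
j=0,i=7: odd sum, s = (-8)-7 = -15
j=1,i=3: even sum, s = (-15)+3 = -12
j=1,i=4: odd sum, s = (-12)-4 = -16
j=1,i=5: even sum, s = (-16)+5 = -11
j=1,i=6: odd sum, s = (-11)-6 = -17
j=1,i=7: even sum, s = (-17)+7 = -10
j=2,i=3: odd sum, s = (-10)-3 = -13
j=2,i=4: even sum, s = (-13)+8 = -5
j=2,i=5: odd sum, s = (-5)-5 = -10
j=2,i=6: even sum, s = (-10)+12 = 2
j=2,i=7: odd sum, s = 2-7 = -5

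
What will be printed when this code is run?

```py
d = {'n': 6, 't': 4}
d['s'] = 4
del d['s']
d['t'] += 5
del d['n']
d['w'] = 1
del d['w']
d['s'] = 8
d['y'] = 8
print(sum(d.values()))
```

d['s'] = 4 → {'n': 6, 't': 4, 's': 4}
del 's' → {'n': 6, 't': 4}
d['t'] = 4+5 = 9 → {'n': 6, 't': 9}
del 'n' → {'t': 9}
d['w'] = 1 → {'t': 9, 'w': 1}
del 'w' → {'t': 9}
d['s'] = 8 → {'t': 9, 's': 8}
d['y'] = 8 → {'t': 9, 's': 8, 'y': 8}
sum of values = 25

25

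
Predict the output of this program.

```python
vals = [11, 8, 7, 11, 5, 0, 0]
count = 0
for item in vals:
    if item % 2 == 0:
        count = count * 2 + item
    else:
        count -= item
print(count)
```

item=11: not even, count = 0-11 = -11
item=8: even, count = (-11)*2+8 = -14
item=7: not even, count = (-14)-7 = -21
item=11: not even, count = (-21)-11 = -32
item=5: not even, count = (-32)-5 = -37
item=0: even, count = (-37)*2+0 = -74
item=0: even, count = (-74)*2+0 = -148

-148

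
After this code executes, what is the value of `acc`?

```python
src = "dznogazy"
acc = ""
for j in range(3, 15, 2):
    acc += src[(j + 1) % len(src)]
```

'gzdngz'

j=3: add src[4]='g' → 'g'
j=5: add src[6]='z' → 'gz'
j=7: add src[0]='d' → 'gzd'
j=9: add src[2]='n' → 'gzdn'
j=11: add src[4]='g' → 'gzdng'
j=13: add src[6]='z' → 'gzdngz'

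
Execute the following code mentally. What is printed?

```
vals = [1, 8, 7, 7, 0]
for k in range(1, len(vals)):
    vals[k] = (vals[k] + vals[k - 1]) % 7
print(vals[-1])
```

2

k=1: vals[1] = (8+1)%7 = 2 → [1, 2, 7, 7, 0]
k=2: vals[2] = (7+2)%7 = 2 → [1, 2, 2, 7, 0]
k=3: vals[3] = (7+2)%7 = 2 → [1, 2, 2, 2, 0]
k=4: vals[4] = (0+2)%7 = 2 → [1, 2, 2, 2, 2]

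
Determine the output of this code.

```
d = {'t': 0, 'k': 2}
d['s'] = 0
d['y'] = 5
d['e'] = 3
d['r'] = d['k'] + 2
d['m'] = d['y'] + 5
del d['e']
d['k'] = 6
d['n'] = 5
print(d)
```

d['s'] = 0 → {'t': 0, 'k': 2, 's': 0}
d['y'] = 5 → {'t': 0, 'k': 2, 's': 0, 'y': 5}
d['e'] = 3 → {'t': 0, 'k': 2, 's': 0, 'y': 5, 'e': 3}
d['r'] = d['k']+2 = 4 → {'t': 0, 'k': 2, 's': 0, 'y': 5, 'e': 3, 'r': 4}
d['m'] = d['y']+5 = 10 → {'t': 0, 'k': 2, 's': 0, 'y': 5, 'e': 3, 'r': 4, 'm': 10}
del 'e' → {'t': 0, 'k': 2, 's': 0, 'y': 5, 'r': 4, 'm': 10}
d['k'] = 6 → {'t': 0, 'k': 6, 's': 0, 'y': 5, 'r': 4, 'm': 10}
d['n'] = 5 → {'t': 0, 'k': 6, 's': 0, 'y': 5, 'r': 4, 'm': 10, 'n': 5}

{'t': 0, 'k': 6, 's': 0, 'y': 5, 'r': 4, 'm': 10, 'n': 5}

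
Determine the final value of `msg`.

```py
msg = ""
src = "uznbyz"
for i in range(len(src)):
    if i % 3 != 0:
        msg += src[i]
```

'znyz'

i=0: skip
i=1: add 'z' → 'z'
i=2: add 'n' → 'zn'
i=3: skip
i=4: add 'y' → 'zny'
i=5: add 'z' → 'znyz'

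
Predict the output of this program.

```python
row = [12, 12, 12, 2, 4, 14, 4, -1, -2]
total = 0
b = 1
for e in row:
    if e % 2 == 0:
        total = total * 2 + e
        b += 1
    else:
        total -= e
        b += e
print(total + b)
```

e=12: even, total = 0*2+12 = 12; b=2
e=12: even, total = 12*2+12 = 36; b=3
e=12: even, total = 36*2+12 = 84; b=4
e=2: even, total = 84*2+2 = 170; b=5
e=4: even, total = 170*2+4 = 344; b=6
e=14: even, total = 344*2+14 = 702; b=7
e=4: even, total = 702*2+4 = 1408; b=8
e=-1: not even, total = 1408-(-1) = 1409; b=7
e=-2: even, total = 1409*2+(-2) = 2816; b=8
total+b = 2816+8 = 2824

2824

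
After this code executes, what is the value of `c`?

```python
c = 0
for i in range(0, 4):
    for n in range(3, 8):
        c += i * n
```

i=0,n=3: c = 0+0 = 0
i=0,n=4: c = 0+0 = 0
i=0,n=5: c = 0+0 = 0
i=0,n=6: c = 0+0 = 0
i=0,n=7: c = 0+0 = 0
i=1,n=3: c = 0+3 = 3
i=1,n=4: c = 3+4 = 7
i=1,n=5: c = 7+5 = 12
i=1,n=6: c = 12+6 = 18
i=1,n=7: c = 18+7 = 25
i=2,n=3: c = 25+6 = 31
i=2,n=4: c = 31+8 = 39
i=2,n=5: c = 39+10 = 49
i=2,n=6: c = 49+12 = 61
i=2,n=7: c = 61+14 = 75
i=3,n=3: c = 75+9 = 84
i=3,n=4: c = 84+12 = 96
i=3,n=5: c = 96+15 = 111
i=3,n=6: c = 111+18 = 129
i=3,n=7: c = 129+21 = 150

150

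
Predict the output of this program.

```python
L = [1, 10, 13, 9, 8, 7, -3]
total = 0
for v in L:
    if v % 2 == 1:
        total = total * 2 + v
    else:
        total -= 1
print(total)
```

147

v=1: odd, total = 0*2+1 = 1
v=10: not odd, total = 1-1 = 0
v=13: odd, total = 0*2+13 = 13
v=9: odd, total = 13*2+9 = 35
v=8: not odd, total = 35-1 = 34
v=7: odd, total = 34*2+7 = 75
v=-3: odd, total = 75*2+(-3) = 147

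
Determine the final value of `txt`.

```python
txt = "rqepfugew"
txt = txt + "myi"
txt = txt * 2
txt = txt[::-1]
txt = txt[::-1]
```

'rqepfugewmyirqepfugewmyi'

+ 'myi' → 'rqepfugewmyi'
repeat ×2 → 'rqepfugewmyirqepfugewmyi'
reverse → 'iymwegufpeqriymwegufpeqr'
reverse → 'rqepfugewmyirqepfugewmyi'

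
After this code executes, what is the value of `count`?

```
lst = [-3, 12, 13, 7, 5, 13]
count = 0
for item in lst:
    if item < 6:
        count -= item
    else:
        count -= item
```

item=-3: <6, count = 0-(-3) = 3
item=12: not <6, count = 3-12 = -9
item=13: not <6, count = (-9)-13 = -22
item=7: not <6, count = (-22)-7 = -29
item=5: <6, count = (-29)-5 = -34
item=13: not <6, count = (-34)-13 = -47

-47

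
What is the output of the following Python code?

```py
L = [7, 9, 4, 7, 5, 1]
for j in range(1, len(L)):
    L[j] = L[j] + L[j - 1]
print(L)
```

[7, 16, 20, 27, 32, 33]

j=1: L[1] = 9+7 = 16 → [7, 16, 4, 7, 5, 1]
j=2: L[2] = 4+16 = 20 → [7, 16, 20, 7, 5, 1]
j=3: L[3] = 7+20 = 27 → [7, 16, 20, 27, 5, 1]
j=4: L[4] = 5+27 = 32 → [7, 16, 20, 27, 32, 1]
j=5: L[5] = 1+32 = 33 → [7, 16, 20, 27, 32, 33]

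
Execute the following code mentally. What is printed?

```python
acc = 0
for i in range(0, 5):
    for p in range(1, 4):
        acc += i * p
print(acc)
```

60

i=0,p=1: acc = 0+0 = 0
i=0,p=2: acc = 0+0 = 0
i=0,p=3: acc = 0+0 = 0
i=1,p=1: acc = 0+1 = 1
i=1,p=2: acc = 1+2 = 3
i=1,p=3: acc = 3+3 = 6
i=2,p=1: acc = 6+2 = 8
i=2,p=2: acc = 8+4 = 12
i=2,p=3: acc = 12+6 = 18
i=3,p=1: acc = 18+3 = 21
i=3,p=2: acc = 21+6 = 27
i=3,p=3: acc = 27+9 = 36
i=4,p=1: acc = 36+4 = 40
i=4,p=2: acc = 40+8 = 48
i=4,p=3: acc = 48+12 = 60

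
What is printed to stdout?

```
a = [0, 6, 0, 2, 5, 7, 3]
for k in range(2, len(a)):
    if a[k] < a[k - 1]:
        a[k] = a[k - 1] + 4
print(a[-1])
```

26

k=2: 0<6, a[2] = 6+4 = 10 → [0, 6, 10, 2, 5, 7, 3]
k=3: 2<10, a[3] = 10+4 = 14 → [0, 6, 10, 14, 5, 7, 3]
k=4: 5<14, a[4] = 14+4 = 18 → [0, 6, 10, 14, 18, 7, 3]
k=5: 7<18, a[5] = 18+4 = 22 → [0, 6, 10, 14, 18, 22, 3]
k=6: 3<22, a[6] = 22+4 = 26 → [0, 6, 10, 14, 18, 22, 26]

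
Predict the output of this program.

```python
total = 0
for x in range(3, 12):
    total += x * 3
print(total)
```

x=3: total = 0+3*3 = 9
x=4: total = 9+4*3 = 21
x=5: total = 21+5*3 = 36
x=6: total = 36+6*3 = 54
x=7: total = 54+7*3 = 75
x=8: total = 75+8*3 = 99
x=9: total = 99+9*3 = 126
x=10: total = 126+10*3 = 156
x=11: total = 156+11*3 = 189

189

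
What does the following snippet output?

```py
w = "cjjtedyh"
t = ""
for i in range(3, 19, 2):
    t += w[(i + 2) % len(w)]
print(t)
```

dhjtdhjt

i=3: add w[5]='d' → 'd'
i=5: add w[7]='h' → 'dh'
i=7: add w[1]='j' → 'dhj'
i=9: add w[3]='t' → 'dhjt'
i=11: add w[5]='d' → 'dhjtd'
i=13: add w[7]='h' → 'dhjtdh'
i=15: add w[1]='j' → 'dhjtdhj'
i=17: add w[3]='t' → 'dhjtdhjt'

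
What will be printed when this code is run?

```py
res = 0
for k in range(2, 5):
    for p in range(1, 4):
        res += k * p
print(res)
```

54

k=2,p=1: res = 0+2 = 2
k=2,p=2: res = 2+4 = 6
k=2,p=3: res = 6+6 = 12
k=3,p=1: res = 12+3 = 15
k=3,p=2: res = 15+6 = 21
k=3,p=3: res = 21+9 = 30
k=4,p=1: res = 30+4 = 34
k=4,p=2: res = 34+8 = 42
k=4,p=3: res = 42+12 = 54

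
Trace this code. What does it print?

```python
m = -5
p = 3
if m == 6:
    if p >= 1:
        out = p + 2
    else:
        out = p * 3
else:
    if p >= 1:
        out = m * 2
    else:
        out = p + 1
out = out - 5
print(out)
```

-15

m=-5, p=3
m == 6 is False; p >= 1 is True
→ out = m * 2 = -10
out = (-10)-5 = -15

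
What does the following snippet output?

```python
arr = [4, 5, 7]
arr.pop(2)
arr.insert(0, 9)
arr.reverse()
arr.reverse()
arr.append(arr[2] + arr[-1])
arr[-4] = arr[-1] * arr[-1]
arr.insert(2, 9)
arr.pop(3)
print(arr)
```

pop(2) removes 7 → [4, 5]
insert 9 at 0 → [9, 4, 5]
reverse → [5, 4, 9]
reverse → [9, 4, 5]
append arr[2]+arr[-1] = 5+5 = 10 → [9, 4, 5, 10]
arr[-4] = arr[-1]*arr[-1] = 10*10 = 100 → [100, 4, 5, 10]
insert 9 at 2 → [100, 4, 9, 5, 10]
pop(3) removes 5 → [100, 4, 9, 10]

[100, 4, 9, 10]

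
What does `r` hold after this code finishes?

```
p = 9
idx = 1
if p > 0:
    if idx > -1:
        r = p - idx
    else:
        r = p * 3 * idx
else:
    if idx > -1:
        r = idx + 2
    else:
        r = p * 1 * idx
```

p=9, idx=1
p > 0 is True; idx > -1 is True
→ r = p - idx = 8

8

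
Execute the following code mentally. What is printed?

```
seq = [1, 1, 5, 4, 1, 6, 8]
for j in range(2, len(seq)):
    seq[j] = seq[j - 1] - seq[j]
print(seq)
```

[1, 1, -4, -8, -9, -15, -23]

j=2: seq[2] = 1-5 = -4 → [1, 1, -4, 4, 1, 6, 8]
j=3: seq[3] = (-4)-4 = -8 → [1, 1, -4, -8, 1, 6, 8]
j=4: seq[4] = (-8)-1 = -9 → [1, 1, -4, -8, -9, 6, 8]
j=5: seq[5] = (-9)-6 = -15 → [1, 1, -4, -8, -9, -15, 8]
j=6: seq[6] = (-15)-8 = -23 → [1, 1, -4, -8, -9, -15, -23]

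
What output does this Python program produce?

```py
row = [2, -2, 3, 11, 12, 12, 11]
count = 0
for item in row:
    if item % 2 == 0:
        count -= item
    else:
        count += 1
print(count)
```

item=2: even, count = 0-2 = -2
item=-2: even, count = (-2)-(-2) = 0
item=3: not even, count = 0+1 = 1
item=11: not even, count = 1+1 = 2
item=12: even, count = 2-12 = -10
item=12: even, count = (-10)-12 = -22
item=11: not even, count = (-22)+1 = -21

-21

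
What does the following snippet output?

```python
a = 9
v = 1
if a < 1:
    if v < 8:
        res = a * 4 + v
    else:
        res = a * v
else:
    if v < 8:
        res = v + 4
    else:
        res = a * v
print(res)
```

a=9, v=1
a < 1 is False; v < 8 is True
→ res = v + 4 = 5

5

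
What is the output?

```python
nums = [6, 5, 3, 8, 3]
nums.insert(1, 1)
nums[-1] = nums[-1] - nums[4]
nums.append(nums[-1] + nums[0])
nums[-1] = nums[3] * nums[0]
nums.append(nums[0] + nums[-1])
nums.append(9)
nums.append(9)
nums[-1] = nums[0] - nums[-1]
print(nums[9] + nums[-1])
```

insert 1 at 1 → [6, 1, 5, 3, 8, 3]
nums[-1] = nums[-1]-nums[4] = 3-8 = -5 → [6, 1, 5, 3, 8, -5]
append nums[-1]+nums[0] = (-5)+6 = 1 → [6, 1, 5, 3, 8, -5, 1]
nums[-1] = nums[3]*nums[0] = 3*6 = 18 → [6, 1, 5, 3, 8, -5, 18]
append nums[0]+nums[-1] = 6+18 = 24 → [6, 1, 5, 3, 8, -5, 18, 24]
append 9 → [6, 1, 5, 3, 8, -5, 18, 24, 9]
append 9 → [6, 1, 5, 3, 8, -5, 18, 24, 9, 9]
nums[-1] = nums[0]-nums[-1] = 6-9 = -3 → [6, 1, 5, 3, 8, -5, 18, 24, 9, -3]
nums[9]+nums[-1] = (-3)+(-3) = -6

-6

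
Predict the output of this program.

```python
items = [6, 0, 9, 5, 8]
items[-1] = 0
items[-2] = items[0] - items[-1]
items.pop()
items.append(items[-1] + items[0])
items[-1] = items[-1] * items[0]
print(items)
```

items[-1] = 0 → [6, 0, 9, 5, 0]
items[-2] = items[0]-items[-1] = 6-0 = 6 → [6, 0, 9, 6, 0]
pop() removes 0 → [6, 0, 9, 6]
append items[-1]+items[0] = 6+6 = 12 → [6, 0, 9, 6, 12]
items[-1] = items[-1]*items[0] = 12*6 = 72 → [6, 0, 9, 6, 72]

[6, 0, 9, 6, 72]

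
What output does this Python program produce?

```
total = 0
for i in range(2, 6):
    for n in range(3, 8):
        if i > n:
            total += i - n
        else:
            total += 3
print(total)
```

i=2,n=3: not 2>3, total = 0+3 = 3
i=2,n=4: not 2>4, total = 3+3 = 6
i=2,n=5: not 2>5, total = 6+3 = 9
i=2,n=6: not 2>6, total = 9+3 = 12
i=2,n=7: not 2>7, total = 12+3 = 15
i=3,n=3: not 3>3, total = 15+3 = 18
i=3,n=4: not 3>4, total = 18+3 = 21
i=3,n=5: not 3>5, total = 21+3 = 24
i=3,n=6: not 3>6, total = 24+3 = 27
i=3,n=7: not 3>7, total = 27+3 = 30
i=4,n=3: 4>3, total = 30+1 = 31
i=4,n=4: not 4>4, total = 31+3 = 34
i=4,n=5: not 4>5, total = 34+3 = 37
i=4,n=6: not 4>6, total = 37+3 = 40
i=4,n=7: not 4>7, total = 40+3 = 43
i=5,n=3: 5>3, total = 43+2 = 45
i=5,n=4: 5>4, total = 45+1 = 46
i=5,n=5: not 5>5, total = 46+3 = 49
i=5,n=6: not 5>6, total = 49+3 = 52
i=5,n=7: not 5>7, total = 52+3 = 55

55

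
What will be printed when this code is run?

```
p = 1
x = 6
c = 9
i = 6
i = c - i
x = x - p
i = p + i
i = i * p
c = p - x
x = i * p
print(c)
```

i = 9-6 = 3
x = 6-1 = 5
i = 1+3 = 4
i = 4*1 = 4
c = 1-5 = -4
x = 4*1 = 4

-4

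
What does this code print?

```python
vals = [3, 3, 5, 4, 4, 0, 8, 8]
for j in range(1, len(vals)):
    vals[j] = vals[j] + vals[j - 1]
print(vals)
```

j=1: vals[1] = 3+3 = 6 → [3, 6, 5, 4, 4, 0, 8, 8]
j=2: vals[2] = 5+6 = 11 → [3, 6, 11, 4, 4, 0, 8, 8]
j=3: vals[3] = 4+11 = 15 → [3, 6, 11, 15, 4, 0, 8, 8]
j=4: vals[4] = 4+15 = 19 → [3, 6, 11, 15, 19, 0, 8, 8]
j=5: vals[5] = 0+19 = 19 → [3, 6, 11, 15, 19, 19, 8, 8]
j=6: vals[6] = 8+19 = 27 → [3, 6, 11, 15, 19, 19, 27, 8]
j=7: vals[7] = 8+27 = 35 → [3, 6, 11, 15, 19, 19, 27, 35]

[3, 6, 11, 15, 19, 19, 27, 35]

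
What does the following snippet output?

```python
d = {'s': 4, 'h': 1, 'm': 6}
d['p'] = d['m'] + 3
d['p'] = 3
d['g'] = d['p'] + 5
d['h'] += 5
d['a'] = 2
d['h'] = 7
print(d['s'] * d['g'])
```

d['p'] = d['m']+3 = 9 → {'s': 4, 'h': 1, 'm': 6, 'p': 9}
d['p'] = 3 → {'s': 4, 'h': 1, 'm': 6, 'p': 3}
d['g'] = d['p']+5 = 8 → {'s': 4, 'h': 1, 'm': 6, 'p': 3, 'g': 8}
d['h'] = 1+5 = 6 → {'s': 4, 'h': 6, 'm': 6, 'p': 3, 'g': 8}
d['a'] = 2 → {'s': 4, 'h': 6, 'm': 6, 'p': 3, 'g': 8, 'a': 2}
d['h'] = 7 → {'s': 4, 'h': 7, 'm': 6, 'p': 3, 'g': 8, 'a': 2}
d['s']*d['g'] = 4*8 = 32

32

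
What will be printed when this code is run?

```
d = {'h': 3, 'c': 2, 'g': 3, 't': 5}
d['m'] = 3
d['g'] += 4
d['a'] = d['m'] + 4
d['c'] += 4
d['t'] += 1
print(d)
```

d['m'] = 3 → {'h': 3, 'c': 2, 'g': 3, 't': 5, 'm': 3}
d['g'] = 3+4 = 7 → {'h': 3, 'c': 2, 'g': 7, 't': 5, 'm': 3}
d['a'] = d['m']+4 = 7 → {'h': 3, 'c': 2, 'g': 7, 't': 5, 'm': 3, 'a': 7}
d['c'] = 2+4 = 6 → {'h': 3, 'c': 6, 'g': 7, 't': 5, 'm': 3, 'a': 7}
d['t'] = 5+1 = 6 → {'h': 3, 'c': 6, 'g': 7, 't': 6, 'm': 3, 'a': 7}

{'h': 3, 'c': 6, 'g': 7, 't': 6, 'm': 3, 'a': 7}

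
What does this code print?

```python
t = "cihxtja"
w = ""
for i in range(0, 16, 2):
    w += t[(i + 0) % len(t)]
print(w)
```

i=0: add t[0]='c' → 'c'
i=2: add t[2]='h' → 'ch'
i=4: add t[4]='t' → 'cht'
i=6: add t[6]='a' → 'chta'
i=8: add t[1]='i' → 'chtai'
i=10: add t[3]='x' → 'chtaix'
i=12: add t[5]='j' → 'chtaixj'
i=14: add t[0]='c' → 'chtaixjc'

chtaixjc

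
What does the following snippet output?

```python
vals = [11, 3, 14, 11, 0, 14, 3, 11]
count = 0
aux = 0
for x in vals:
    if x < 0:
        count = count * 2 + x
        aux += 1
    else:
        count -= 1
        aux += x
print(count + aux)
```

x=11: not <0, count = 0-1 = -1; aux=11
x=3: not <0, count = (-1)-1 = -2; aux=14
x=14: not <0, count = (-2)-1 = -3; aux=28
x=11: not <0, count = (-3)-1 = -4; aux=39
x=0: not <0, count = (-4)-1 = -5; aux=39
x=14: not <0, count = (-5)-1 = -6; aux=53
x=3: not <0, count = (-6)-1 = -7; aux=56
x=11: not <0, count = (-7)-1 = -8; aux=67
count+aux = (-8)+67 = 59

59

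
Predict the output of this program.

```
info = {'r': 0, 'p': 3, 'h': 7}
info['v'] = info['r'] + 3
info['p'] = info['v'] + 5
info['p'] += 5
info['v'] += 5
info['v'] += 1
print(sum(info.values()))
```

29

info['v'] = info['r']+3 = 3 → {'r': 0, 'p': 3, 'h': 7, 'v': 3}
info['p'] = info['v']+5 = 8 → {'r': 0, 'p': 8, 'h': 7, 'v': 3}
info['p'] = 8+5 = 13 → {'r': 0, 'p': 13, 'h': 7, 'v': 3}
info['v'] = 3+5 = 8 → {'r': 0, 'p': 13, 'h': 7, 'v': 8}
info['v'] = 8+1 = 9 → {'r': 0, 'p': 13, 'h': 7, 'v': 9}
sum of values = 29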